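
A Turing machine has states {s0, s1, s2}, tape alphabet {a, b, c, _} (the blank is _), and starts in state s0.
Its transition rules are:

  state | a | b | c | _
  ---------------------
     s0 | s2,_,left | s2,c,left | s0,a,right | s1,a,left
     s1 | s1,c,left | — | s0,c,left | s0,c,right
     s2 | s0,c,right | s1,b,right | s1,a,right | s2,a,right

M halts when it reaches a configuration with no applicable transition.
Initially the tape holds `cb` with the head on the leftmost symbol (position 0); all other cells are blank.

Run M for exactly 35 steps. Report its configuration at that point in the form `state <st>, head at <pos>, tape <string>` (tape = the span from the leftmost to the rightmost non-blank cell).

s0 | __[c]b_   read c → write a, move right, go to s0
s0 | __a[b]_   read b → write c, move left, go to s2
s2 | __[a]c_   read a → write c, move right, go to s0
s0 | __c[c]_   read c → write a, move right, go to s0
s0 | __ca[_]   read _ → write a, move left, go to s1
s1 | __c[a]a   read a → write c, move left, go to s1
s1 | __[c]ca   read c → write c, move left, go to s0
s0 | _[_]cca   read _ → write a, move left, go to s1
s1 | [_]acca   read _ → write c, move right, go to s0
s0 | c[a]cca   read a → write _, move left, go to s2
s2 | [c]_cca   read c → write a, move right, go to s1
s1 | a[_]cca   read _ → write c, move right, go to s0
s0 | ac[c]ca   read c → write a, move right, go to s0
s0 | aca[c]a   read c → write a, move right, go to s0
s0 | acaa[a]   read a → write _, move left, go to s2
s2 | aca[a]_   read a → write c, move right, go to s0
s0 | acac[_]   read _ → write a, move left, go to s1
s1 | aca[c]a   read c → write c, move left, go to s0
s0 | ac[a]ca   read a → write _, move left, go to s2
s2 | a[c]_ca   read c → write a, move right, go to s1
s1 | aa[_]ca   read _ → write c, move right, go to s0
s0 | aac[c]a   read c → write a, move right, go to s0
s0 | aaca[a]   read a → write _, move left, go to s2
s2 | aac[a]_   read a → write c, move right, go to s0
s0 | aacc[_]   read _ → write a, move left, go to s1
s1 | aac[c]a   read c → write c, move left, go to s0
s0 | aa[c]ca   read c → write a, move right, go to s0
s0 | aaa[c]a   read c → write a, move right, go to s0
s0 | aaaa[a]   read a → write _, move left, go to s2
s2 | aaa[a]_   read a → write c, move right, go to s0
s0 | aaac[_]   read _ → write a, move left, go to s1
s1 | aaa[c]a   read c → write c, move left, go to s0
s0 | aa[a]ca   read a → write _, move left, go to s2
s2 | a[a]_ca   read a → write c, move right, go to s0
s0 | ac[_]ca   read _ → write a, move left, go to s1
s1 | a[c]aca
After 35 steps: state s1, head at -1, tape acaca.

state s1, head at -1, tape acaca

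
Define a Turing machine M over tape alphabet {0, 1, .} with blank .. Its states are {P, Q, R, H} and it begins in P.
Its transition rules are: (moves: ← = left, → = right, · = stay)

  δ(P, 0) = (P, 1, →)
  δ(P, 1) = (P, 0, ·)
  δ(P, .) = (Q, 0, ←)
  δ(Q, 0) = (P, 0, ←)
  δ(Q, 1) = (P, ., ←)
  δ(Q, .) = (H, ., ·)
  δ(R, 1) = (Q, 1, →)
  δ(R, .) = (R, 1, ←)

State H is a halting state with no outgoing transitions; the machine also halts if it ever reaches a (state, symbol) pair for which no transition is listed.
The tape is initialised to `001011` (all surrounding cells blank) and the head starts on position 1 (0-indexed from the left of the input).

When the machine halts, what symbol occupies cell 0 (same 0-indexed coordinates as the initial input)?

.

state=P head=1 tape=..0[0]1011.   (P,0)→(P,1,→)
state=P head=2 tape=..01[1]011.   (P,1)→(P,0,·)
state=P head=2 tape=..01[0]011.   (P,0)→(P,1,→)
state=P head=3 tape=..011[0]11.   (P,0)→(P,1,→)
state=P head=4 tape=..0111[1]1.   (P,1)→(P,0,·)
state=P head=4 tape=..0111[0]1.   (P,0)→(P,1,→)
state=P head=5 tape=..01111[1].   (P,1)→(P,0,·)
state=P head=5 tape=..01111[0].   (P,0)→(P,1,→)
state=P head=6 tape=..011111[.]   (P,.)→(Q,0,←)
state=Q head=5 tape=..01111[1]0   (Q,1)→(P,.,←)
state=P head=4 tape=..0111[1].0   (P,1)→(P,0,·)
state=P head=4 tape=..0111[0].0   (P,0)→(P,1,→)
state=P head=5 tape=..01111[.]0   (P,.)→(Q,0,←)
state=Q head=4 tape=..0111[1]00   (Q,1)→(P,.,←)
state=P head=3 tape=..011[1].00   (P,1)→(P,0,·)
state=P head=3 tape=..011[0].00   (P,0)→(P,1,→)
state=P head=4 tape=..0111[.]00   (P,.)→(Q,0,←)
state=Q head=3 tape=..011[1]000   (Q,1)→(P,.,←)
state=P head=2 tape=..01[1].000   (P,1)→(P,0,·)
state=P head=2 tape=..01[0].000   (P,0)→(P,1,→)
state=P head=3 tape=..011[.]000   (P,.)→(Q,0,←)
state=Q head=2 tape=..01[1]0000   (Q,1)→(P,.,←)
state=P head=1 tape=..0[1].0000   (P,1)→(P,0,·)
state=P head=1 tape=..0[0].0000   (P,0)→(P,1,→)
state=P head=2 tape=..01[.]0000   (P,.)→(Q,0,←)
state=Q head=1 tape=..0[1]00000   (Q,1)→(P,.,←)
state=P head=0 tape=..[0].00000   (P,0)→(P,1,→)
state=P head=1 tape=..1[.]00000   (P,.)→(Q,0,←)
state=Q head=0 tape=..[1]000000   (Q,1)→(P,.,←)
state=P head=-1 tape=.[.].000000   (P,.)→(Q,0,←)
state=Q head=-2 tape=[.]0.000000   (Q,.)→(H,.,·)
state=H head=-2 tape=[.]0.000000
Cell 0 holds . when M halts.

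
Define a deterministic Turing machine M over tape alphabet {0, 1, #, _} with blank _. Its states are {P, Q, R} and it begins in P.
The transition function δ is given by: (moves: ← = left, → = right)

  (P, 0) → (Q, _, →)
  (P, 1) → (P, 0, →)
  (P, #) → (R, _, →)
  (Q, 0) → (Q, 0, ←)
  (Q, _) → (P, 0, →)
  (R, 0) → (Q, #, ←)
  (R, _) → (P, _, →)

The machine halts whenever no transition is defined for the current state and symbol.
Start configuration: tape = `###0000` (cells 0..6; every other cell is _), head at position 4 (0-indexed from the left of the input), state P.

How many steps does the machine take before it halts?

state=P head=4 tape=###0[0]00__   (P,0)→(Q,_,→)
state=Q head=5 tape=###0_[0]0__   (Q,0)→(Q,0,←)
state=Q head=4 tape=###0[_]00__   (Q,_)→(P,0,→)
state=P head=5 tape=###00[0]0__   (P,0)→(Q,_,→)
state=Q head=6 tape=###00_[0]__   (Q,0)→(Q,0,←)
state=Q head=5 tape=###00[_]0__   (Q,_)→(P,0,→)
state=P head=6 tape=###000[0]__   (P,0)→(Q,_,→)
state=Q head=7 tape=###000_[_]_   (Q,_)→(P,0,→)
state=P head=8 tape=###000_0[_]
M halts after 8 transitions.

8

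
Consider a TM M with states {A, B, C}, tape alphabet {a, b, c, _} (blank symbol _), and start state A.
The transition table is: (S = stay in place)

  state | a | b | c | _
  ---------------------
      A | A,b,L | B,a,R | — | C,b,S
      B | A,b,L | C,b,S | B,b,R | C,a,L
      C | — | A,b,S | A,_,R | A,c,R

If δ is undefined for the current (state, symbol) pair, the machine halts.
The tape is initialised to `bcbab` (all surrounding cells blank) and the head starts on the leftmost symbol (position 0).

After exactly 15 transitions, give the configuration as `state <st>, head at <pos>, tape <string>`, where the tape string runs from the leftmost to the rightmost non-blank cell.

A | [b]cbab   read b → write a, move R, go to B
B | a[c]bab   read c → write b, move R, go to B
B | ab[b]ab   read b → write b, move S, go to C
C | ab[b]ab   read b → write b, move S, go to A
A | ab[b]ab   read b → write a, move R, go to B
B | aba[a]b   read a → write b, move L, go to A
A | ab[a]bb   read a → write b, move L, go to A
A | a[b]bbb   read b → write a, move R, go to B
B | aa[b]bb   read b → write b, move S, go to C
C | aa[b]bb   read b → write b, move S, go to A
A | aa[b]bb   read b → write a, move R, go to B
B | aaa[b]b   read b → write b, move S, go to C
C | aaa[b]b   read b → write b, move S, go to A
A | aaa[b]b   read b → write a, move R, go to B
B | aaaa[b]   read b → write b, move S, go to C
C | aaaa[b]
After 15 steps: state C, head at 4, tape aaaab.

state C, head at 4, tape aaaab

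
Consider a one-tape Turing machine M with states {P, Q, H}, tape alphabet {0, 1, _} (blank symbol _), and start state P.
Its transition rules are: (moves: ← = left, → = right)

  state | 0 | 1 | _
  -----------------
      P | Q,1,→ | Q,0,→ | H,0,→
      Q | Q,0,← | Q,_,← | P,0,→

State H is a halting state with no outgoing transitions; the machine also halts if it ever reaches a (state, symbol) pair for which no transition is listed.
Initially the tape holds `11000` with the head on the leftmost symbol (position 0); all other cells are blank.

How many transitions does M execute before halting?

35

P | ___[1]1000___   read 1 → write 0, move →, go to Q
Q | ___0[1]000___   read 1 → write _, move ←, go to Q
Q | ___[0]_000___   read 0 → write 0, move ←, go to Q
Q | __[_]0_000___   read _ → write 0, move →, go to P
P | __0[0]_000___   read 0 → write 1, move →, go to Q
Q | __01[_]000___   read _ → write 0, move →, go to P
P | __010[0]00___   read 0 → write 1, move →, go to Q
Q | __0101[0]0___   read 0 → write 0, move ←, go to Q
Q | __010[1]00___   read 1 → write _, move ←, go to Q
Q | __01[0]_00___   read 0 → write 0, move ←, go to Q
Q | __0[1]0_00___   read 1 → write _, move ←, go to Q
Q | __[0]_0_00___   read 0 → write 0, move ←, go to Q
Q | _[_]0_0_00___   read _ → write 0, move →, go to P
P | _0[0]_0_00___   read 0 → write 1, move →, go to Q
Q | _01[_]0_00___   read _ → write 0, move →, go to P
P | _010[0]_00___   read 0 → write 1, move →, go to Q
Q | _0101[_]00___   read _ → write 0, move →, go to P
P | _01010[0]0___   read 0 → write 1, move →, go to Q
Q | _010101[0]___   read 0 → write 0, move ←, go to Q
Q | _01010[1]0___   read 1 → write _, move ←, go to Q
Q | _0101[0]_0___   read 0 → write 0, move ←, go to Q
Q | _010[1]0_0___   read 1 → write _, move ←, go to Q
Q | _01[0]_0_0___   read 0 → write 0, move ←, go to Q
Q | _0[1]0_0_0___   read 1 → write _, move ←, go to Q
Q | _[0]_0_0_0___   read 0 → write 0, move ←, go to Q
Q | [_]0_0_0_0___   read _ → write 0, move →, go to P
P | 0[0]_0_0_0___   read 0 → write 1, move →, go to Q
Q | 01[_]0_0_0___   read _ → write 0, move →, go to P
P | 010[0]_0_0___   read 0 → write 1, move →, go to Q
Q | 0101[_]0_0___   read _ → write 0, move →, go to P
P | 01010[0]_0___   read 0 → write 1, move →, go to Q
Q | 010101[_]0___   read _ → write 0, move →, go to P
P | 0101010[0]___   read 0 → write 1, move →, go to Q
Q | 01010101[_]__   read _ → write 0, move →, go to P
P | 010101010[_]_   read _ → write 0, move →, go to H
H | 0101010100[_]
M halts after 35 transitions.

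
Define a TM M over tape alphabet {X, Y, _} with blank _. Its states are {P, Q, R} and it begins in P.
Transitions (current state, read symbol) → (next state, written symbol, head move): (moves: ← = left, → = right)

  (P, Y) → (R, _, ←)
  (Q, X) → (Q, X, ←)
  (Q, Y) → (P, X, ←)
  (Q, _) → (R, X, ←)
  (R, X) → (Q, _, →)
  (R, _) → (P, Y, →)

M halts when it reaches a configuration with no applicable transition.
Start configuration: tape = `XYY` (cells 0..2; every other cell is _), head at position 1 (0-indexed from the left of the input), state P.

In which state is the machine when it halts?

P

P | X[Y]Y   read Y → write _, move ←, go to R
R | [X]_Y   read X → write _, move →, go to Q
Q | _[_]Y   read _ → write X, move ←, go to R
R | [_]XY   read _ → write Y, move →, go to P
P | Y[X]Y
No transition is defined for (P, X); M halts in state P.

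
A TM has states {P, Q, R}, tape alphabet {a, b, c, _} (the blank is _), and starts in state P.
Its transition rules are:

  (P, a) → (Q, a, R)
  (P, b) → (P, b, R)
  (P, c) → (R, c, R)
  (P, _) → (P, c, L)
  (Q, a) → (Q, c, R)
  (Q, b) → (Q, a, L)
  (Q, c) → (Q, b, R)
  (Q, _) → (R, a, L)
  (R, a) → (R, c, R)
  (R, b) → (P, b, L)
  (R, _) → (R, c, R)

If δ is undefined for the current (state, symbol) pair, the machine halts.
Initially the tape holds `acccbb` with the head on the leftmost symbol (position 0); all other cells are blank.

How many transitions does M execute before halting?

17

P | [a]cccbb_   read a → write a, move R, go to Q
Q | a[c]ccbb_   read c → write b, move R, go to Q
Q | ab[c]cbb_   read c → write b, move R, go to Q
Q | abb[c]bb_   read c → write b, move R, go to Q
Q | abbb[b]b_   read b → write a, move L, go to Q
Q | abb[b]ab_   read b → write a, move L, go to Q
Q | ab[b]aab_   read b → write a, move L, go to Q
Q | a[b]aaab_   read b → write a, move L, go to Q
Q | [a]aaaab_   read a → write c, move R, go to Q
Q | c[a]aaab_   read a → write c, move R, go to Q
Q | cc[a]aab_   read a → write c, move R, go to Q
Q | ccc[a]ab_   read a → write c, move R, go to Q
Q | cccc[a]b_   read a → write c, move R, go to Q
Q | ccccc[b]_   read b → write a, move L, go to Q
Q | cccc[c]a_   read c → write b, move R, go to Q
Q | ccccb[a]_   read a → write c, move R, go to Q
Q | ccccbc[_]   read _ → write a, move L, go to R
R | ccccb[c]a
M halts after 17 transitions.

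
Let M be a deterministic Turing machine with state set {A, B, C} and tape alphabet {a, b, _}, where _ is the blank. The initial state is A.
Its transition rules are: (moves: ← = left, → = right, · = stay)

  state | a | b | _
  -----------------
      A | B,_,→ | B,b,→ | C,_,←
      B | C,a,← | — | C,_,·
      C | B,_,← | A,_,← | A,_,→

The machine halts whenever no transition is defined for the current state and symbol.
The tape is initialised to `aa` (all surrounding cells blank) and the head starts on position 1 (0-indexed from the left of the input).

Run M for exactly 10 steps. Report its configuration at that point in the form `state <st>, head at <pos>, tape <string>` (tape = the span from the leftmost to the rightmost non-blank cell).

state C, head at 2, tape a

state=A head=1 tape=a[a]__   (A,a)→(B,_,→)
state=B head=2 tape=a_[_]_   (B,_)→(C,_,·)
state=C head=2 tape=a_[_]_   (C,_)→(A,_,→)
state=A head=3 tape=a__[_]   (A,_)→(C,_,←)
state=C head=2 tape=a_[_]_   (C,_)→(A,_,→)
state=A head=3 tape=a__[_]   (A,_)→(C,_,←)
state=C head=2 tape=a_[_]_   (C,_)→(A,_,→)
state=A head=3 tape=a__[_]   (A,_)→(C,_,←)
state=C head=2 tape=a_[_]_   (C,_)→(A,_,→)
state=A head=3 tape=a__[_]   (A,_)→(C,_,←)
state=C head=2 tape=a_[_]_
After 10 steps: state C, head at 2, tape a.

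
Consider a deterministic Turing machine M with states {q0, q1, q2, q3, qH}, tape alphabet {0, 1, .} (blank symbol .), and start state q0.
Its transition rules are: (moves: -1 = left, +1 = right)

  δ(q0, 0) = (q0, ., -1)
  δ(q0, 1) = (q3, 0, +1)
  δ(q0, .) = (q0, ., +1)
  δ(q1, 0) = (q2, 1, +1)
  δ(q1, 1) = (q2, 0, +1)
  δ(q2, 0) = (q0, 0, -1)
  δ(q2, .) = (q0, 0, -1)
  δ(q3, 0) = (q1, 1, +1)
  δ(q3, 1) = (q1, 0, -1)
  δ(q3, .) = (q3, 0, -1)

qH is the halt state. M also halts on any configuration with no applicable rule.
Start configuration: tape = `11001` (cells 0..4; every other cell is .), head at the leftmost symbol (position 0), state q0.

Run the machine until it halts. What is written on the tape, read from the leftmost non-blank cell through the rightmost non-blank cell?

010101

q0 | [1]1001..   read 1 → write 0, move +1, go to q3
q3 | 0[1]001..   read 1 → write 0, move -1, go to q1
q1 | [0]0001..   read 0 → write 1, move +1, go to q2
q2 | 1[0]001..   read 0 → write 0, move -1, go to q0
q0 | [1]0001..   read 1 → write 0, move +1, go to q3
q3 | 0[0]001..   read 0 → write 1, move +1, go to q1
q1 | 01[0]01..   read 0 → write 1, move +1, go to q2
q2 | 011[0]1..   read 0 → write 0, move -1, go to q0
q0 | 01[1]01..   read 1 → write 0, move +1, go to q3
q3 | 010[0]1..   read 0 → write 1, move +1, go to q1
q1 | 0101[1]..   read 1 → write 0, move +1, go to q2
q2 | 01010[.].   read . → write 0, move -1, go to q0
q0 | 0101[0]0.   read 0 → write ., move -1, go to q0
q0 | 010[1].0.   read 1 → write 0, move +1, go to q3
q3 | 0100[.]0.   read . → write 0, move -1, go to q3
q3 | 010[0]00.   read 0 → write 1, move +1, go to q1
q1 | 0101[0]0.   read 0 → write 1, move +1, go to q2
q2 | 01011[0].   read 0 → write 0, move -1, go to q0
q0 | 0101[1]0.   read 1 → write 0, move +1, go to q3
q3 | 01010[0].   read 0 → write 1, move +1, go to q1
q1 | 010101[.]
The non-blank tape span at halt is 010101.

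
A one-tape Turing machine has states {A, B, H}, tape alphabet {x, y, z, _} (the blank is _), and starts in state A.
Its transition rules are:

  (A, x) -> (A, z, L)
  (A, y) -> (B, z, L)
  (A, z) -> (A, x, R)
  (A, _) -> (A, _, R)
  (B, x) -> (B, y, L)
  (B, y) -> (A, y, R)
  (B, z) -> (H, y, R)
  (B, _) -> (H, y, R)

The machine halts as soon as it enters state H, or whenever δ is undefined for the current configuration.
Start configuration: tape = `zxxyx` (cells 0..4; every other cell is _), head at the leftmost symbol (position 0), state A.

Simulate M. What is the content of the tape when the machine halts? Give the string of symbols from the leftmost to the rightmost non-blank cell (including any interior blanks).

state=A head=0 tape=_[z]xxyx   (A,z)→(A,x,R)
state=A head=1 tape=_x[x]xyx   (A,x)→(A,z,L)
state=A head=0 tape=_[x]zxyx   (A,x)→(A,z,L)
state=A head=-1 tape=[_]zzxyx   (A,_)→(A,_,R)
state=A head=0 tape=_[z]zxyx   (A,z)→(A,x,R)
state=A head=1 tape=_x[z]xyx   (A,z)→(A,x,R)
state=A head=2 tape=_xx[x]yx   (A,x)→(A,z,L)
state=A head=1 tape=_x[x]zyx   (A,x)→(A,z,L)
state=A head=0 tape=_[x]zzyx   (A,x)→(A,z,L)
state=A head=-1 tape=[_]zzzyx   (A,_)→(A,_,R)
state=A head=0 tape=_[z]zzyx   (A,z)→(A,x,R)
state=A head=1 tape=_x[z]zyx   (A,z)→(A,x,R)
state=A head=2 tape=_xx[z]yx   (A,z)→(A,x,R)
state=A head=3 tape=_xxx[y]x   (A,y)→(B,z,L)
state=B head=2 tape=_xx[x]zx   (B,x)→(B,y,L)
state=B head=1 tape=_x[x]yzx   (B,x)→(B,y,L)
state=B head=0 tape=_[x]yyzx   (B,x)→(B,y,L)
state=B head=-1 tape=[_]yyyzx   (B,_)→(H,y,R)
state=H head=0 tape=y[y]yyzx
The non-blank tape span at halt is yyyyzx.

yyyyzx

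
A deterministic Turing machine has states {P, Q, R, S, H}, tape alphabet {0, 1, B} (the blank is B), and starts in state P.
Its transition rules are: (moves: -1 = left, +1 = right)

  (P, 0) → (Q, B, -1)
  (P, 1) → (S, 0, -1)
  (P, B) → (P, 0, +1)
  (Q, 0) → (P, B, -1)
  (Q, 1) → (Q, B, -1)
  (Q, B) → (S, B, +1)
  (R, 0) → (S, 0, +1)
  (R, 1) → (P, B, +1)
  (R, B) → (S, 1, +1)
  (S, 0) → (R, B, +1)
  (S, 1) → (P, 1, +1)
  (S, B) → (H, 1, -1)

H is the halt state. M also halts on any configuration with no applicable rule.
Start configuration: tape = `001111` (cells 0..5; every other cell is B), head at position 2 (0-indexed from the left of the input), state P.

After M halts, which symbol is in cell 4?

B

P | 00[1]111B   read 1 → write 0, move -1, go to S
S | 0[0]0111B   read 0 → write B, move +1, go to R
R | 0B[0]111B   read 0 → write 0, move +1, go to S
S | 0B0[1]11B   read 1 → write 1, move +1, go to P
P | 0B01[1]1B   read 1 → write 0, move -1, go to S
S | 0B0[1]01B   read 1 → write 1, move +1, go to P
P | 0B01[0]1B   read 0 → write B, move -1, go to Q
Q | 0B0[1]B1B   read 1 → write B, move -1, go to Q
Q | 0B[0]BB1B   read 0 → write B, move -1, go to P
P | 0[B]BBB1B   read B → write 0, move +1, go to P
P | 00[B]BB1B   read B → write 0, move +1, go to P
P | 000[B]B1B   read B → write 0, move +1, go to P
P | 0000[B]1B   read B → write 0, move +1, go to P
P | 00000[1]B   read 1 → write 0, move -1, go to S
S | 0000[0]0B   read 0 → write B, move +1, go to R
R | 0000B[0]B   read 0 → write 0, move +1, go to S
S | 0000B0[B]   read B → write 1, move -1, go to H
H | 0000B[0]1
Cell 4 holds B when M halts.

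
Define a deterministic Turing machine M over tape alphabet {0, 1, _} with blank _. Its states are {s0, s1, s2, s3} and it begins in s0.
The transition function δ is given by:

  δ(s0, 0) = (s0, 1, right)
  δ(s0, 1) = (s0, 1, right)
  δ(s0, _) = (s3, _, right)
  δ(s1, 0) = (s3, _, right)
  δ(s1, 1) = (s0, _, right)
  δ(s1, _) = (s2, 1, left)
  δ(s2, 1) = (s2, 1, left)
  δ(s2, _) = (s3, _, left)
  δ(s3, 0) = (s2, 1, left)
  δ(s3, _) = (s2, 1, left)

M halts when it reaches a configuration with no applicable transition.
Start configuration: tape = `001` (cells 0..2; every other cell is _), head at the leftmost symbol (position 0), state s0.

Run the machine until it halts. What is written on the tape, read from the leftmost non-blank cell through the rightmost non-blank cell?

s0 | [0]01__   read 0 → write 1, move right, go to s0
s0 | 1[0]1__   read 0 → write 1, move right, go to s0
s0 | 11[1]__   read 1 → write 1, move right, go to s0
s0 | 111[_]_   read _ → write _, move right, go to s3
s3 | 111_[_]   read _ → write 1, move left, go to s2
s2 | 111[_]1   read _ → write _, move left, go to s3
s3 | 11[1]_1
The non-blank tape span at halt is 111_1.

111_1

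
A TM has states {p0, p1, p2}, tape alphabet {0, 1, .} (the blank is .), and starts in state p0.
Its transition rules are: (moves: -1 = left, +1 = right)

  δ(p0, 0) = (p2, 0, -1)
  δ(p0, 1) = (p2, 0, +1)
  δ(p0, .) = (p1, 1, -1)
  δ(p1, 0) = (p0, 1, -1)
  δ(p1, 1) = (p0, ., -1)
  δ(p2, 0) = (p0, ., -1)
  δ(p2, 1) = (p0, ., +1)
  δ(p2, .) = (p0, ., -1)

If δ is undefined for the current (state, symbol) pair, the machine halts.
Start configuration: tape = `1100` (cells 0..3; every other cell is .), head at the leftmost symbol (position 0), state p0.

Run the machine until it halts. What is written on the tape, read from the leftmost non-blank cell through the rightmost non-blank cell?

state=p0 head=0 tape=...[1]100   (p0,1)→(p2,0,+1)
state=p2 head=1 tape=...0[1]00   (p2,1)→(p0,.,+1)
state=p0 head=2 tape=...0.[0]0   (p0,0)→(p2,0,-1)
state=p2 head=1 tape=...0[.]00   (p2,.)→(p0,.,-1)
state=p0 head=0 tape=...[0].00   (p0,0)→(p2,0,-1)
state=p2 head=-1 tape=..[.]0.00   (p2,.)→(p0,.,-1)
state=p0 head=-2 tape=.[.].0.00   (p0,.)→(p1,1,-1)
state=p1 head=-3 tape=[.]1.0.00
The non-blank tape span at halt is 1.0.00.

1.0.00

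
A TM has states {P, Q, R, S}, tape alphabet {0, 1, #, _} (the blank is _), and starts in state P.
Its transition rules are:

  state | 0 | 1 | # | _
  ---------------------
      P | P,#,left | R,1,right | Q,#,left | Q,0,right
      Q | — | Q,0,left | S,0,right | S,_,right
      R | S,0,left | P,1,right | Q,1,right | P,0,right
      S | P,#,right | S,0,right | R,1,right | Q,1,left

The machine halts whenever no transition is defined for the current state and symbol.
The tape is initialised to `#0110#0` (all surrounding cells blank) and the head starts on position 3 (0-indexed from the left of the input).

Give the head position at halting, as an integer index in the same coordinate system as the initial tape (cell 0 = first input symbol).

9

state=P head=3 tape=#01[1]0#0____   (P,1)→(R,1,right)
state=R head=4 tape=#011[0]#0____   (R,0)→(S,0,left)
state=S head=3 tape=#01[1]0#0____   (S,1)→(S,0,right)
state=S head=4 tape=#010[0]#0____   (S,0)→(P,#,right)
state=P head=5 tape=#010#[#]0____   (P,#)→(Q,#,left)
state=Q head=4 tape=#010[#]#0____   (Q,#)→(S,0,right)
state=S head=5 tape=#0100[#]0____   (S,#)→(R,1,right)
state=R head=6 tape=#01001[0]____   (R,0)→(S,0,left)
state=S head=5 tape=#0100[1]0____   (S,1)→(S,0,right)
state=S head=6 tape=#01000[0]____   (S,0)→(P,#,right)
state=P head=7 tape=#01000#[_]___   (P,_)→(Q,0,right)
state=Q head=8 tape=#01000#0[_]__   (Q,_)→(S,_,right)
state=S head=9 tape=#01000#0_[_]_   (S,_)→(Q,1,left)
state=Q head=8 tape=#01000#0[_]1_   (Q,_)→(S,_,right)
state=S head=9 tape=#01000#0_[1]_   (S,1)→(S,0,right)
state=S head=10 tape=#01000#0_0[_]   (S,_)→(Q,1,left)
state=Q head=9 tape=#01000#0_[0]1
At halt the head is at cell 9.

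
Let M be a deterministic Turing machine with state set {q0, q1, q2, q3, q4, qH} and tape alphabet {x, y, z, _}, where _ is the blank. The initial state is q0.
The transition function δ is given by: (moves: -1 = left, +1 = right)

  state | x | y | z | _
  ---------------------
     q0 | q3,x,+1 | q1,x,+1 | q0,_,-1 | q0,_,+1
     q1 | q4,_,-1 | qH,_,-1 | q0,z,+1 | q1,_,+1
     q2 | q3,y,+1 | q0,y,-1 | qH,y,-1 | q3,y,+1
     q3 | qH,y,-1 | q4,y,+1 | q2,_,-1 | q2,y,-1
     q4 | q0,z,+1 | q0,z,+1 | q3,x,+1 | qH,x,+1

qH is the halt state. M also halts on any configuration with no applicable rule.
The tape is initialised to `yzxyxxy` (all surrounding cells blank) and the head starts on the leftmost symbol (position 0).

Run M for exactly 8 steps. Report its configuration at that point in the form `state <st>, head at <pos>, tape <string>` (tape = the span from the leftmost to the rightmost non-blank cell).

state qH, head at 8, tape xzxyzxyx

state=q0 head=0 tape=[y]zxyxxy__   (q0,y)→(q1,x,+1)
state=q1 head=1 tape=x[z]xyxxy__   (q1,z)→(q0,z,+1)
state=q0 head=2 tape=xz[x]yxxy__   (q0,x)→(q3,x,+1)
state=q3 head=3 tape=xzx[y]xxy__   (q3,y)→(q4,y,+1)
state=q4 head=4 tape=xzxy[x]xy__   (q4,x)→(q0,z,+1)
state=q0 head=5 tape=xzxyz[x]y__   (q0,x)→(q3,x,+1)
state=q3 head=6 tape=xzxyzx[y]__   (q3,y)→(q4,y,+1)
state=q4 head=7 tape=xzxyzxy[_]_   (q4,_)→(qH,x,+1)
state=qH head=8 tape=xzxyzxyx[_]
After 8 steps: state qH, head at 8, tape xzxyzxyx.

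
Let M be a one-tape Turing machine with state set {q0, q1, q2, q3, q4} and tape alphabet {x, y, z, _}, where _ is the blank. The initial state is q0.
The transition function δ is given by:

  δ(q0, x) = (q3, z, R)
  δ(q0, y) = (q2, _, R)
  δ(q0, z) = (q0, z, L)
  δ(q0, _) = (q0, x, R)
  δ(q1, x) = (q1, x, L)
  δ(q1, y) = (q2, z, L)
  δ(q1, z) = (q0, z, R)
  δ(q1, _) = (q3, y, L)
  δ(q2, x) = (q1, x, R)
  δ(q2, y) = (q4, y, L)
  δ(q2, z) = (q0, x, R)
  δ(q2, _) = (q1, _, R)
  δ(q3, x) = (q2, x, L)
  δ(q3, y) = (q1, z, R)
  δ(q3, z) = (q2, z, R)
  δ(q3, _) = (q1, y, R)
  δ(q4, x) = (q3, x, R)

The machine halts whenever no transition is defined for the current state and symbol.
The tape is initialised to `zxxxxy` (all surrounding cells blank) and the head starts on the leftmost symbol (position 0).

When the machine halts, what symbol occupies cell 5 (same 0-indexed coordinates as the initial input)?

z

q0 | _[z]xxxxy_   read z → write z, move L, go to q0
q0 | [_]zxxxxy_   read _ → write x, move R, go to q0
q0 | x[z]xxxxy_   read z → write z, move L, go to q0
q0 | [x]zxxxxy_   read x → write z, move R, go to q3
q3 | z[z]xxxxy_   read z → write z, move R, go to q2
q2 | zz[x]xxxy_   read x → write x, move R, go to q1
q1 | zzx[x]xxy_   read x → write x, move L, go to q1
q1 | zz[x]xxxy_   read x → write x, move L, go to q1
q1 | z[z]xxxxy_   read z → write z, move R, go to q0
q0 | zz[x]xxxy_   read x → write z, move R, go to q3
q3 | zzz[x]xxy_   read x → write x, move L, go to q2
q2 | zz[z]xxxy_   read z → write x, move R, go to q0
q0 | zzx[x]xxy_   read x → write z, move R, go to q3
q3 | zzxz[x]xy_   read x → write x, move L, go to q2
q2 | zzx[z]xxy_   read z → write x, move R, go to q0
q0 | zzxx[x]xy_   read x → write z, move R, go to q3
q3 | zzxxz[x]y_   read x → write x, move L, go to q2
q2 | zzxx[z]xy_   read z → write x, move R, go to q0
q0 | zzxxx[x]y_   read x → write z, move R, go to q3
q3 | zzxxxz[y]_   read y → write z, move R, go to q1
q1 | zzxxxzz[_]   read _ → write y, move L, go to q3
q3 | zzxxxz[z]y   read z → write z, move R, go to q2
q2 | zzxxxzz[y]   read y → write y, move L, go to q4
q4 | zzxxxz[z]y
Cell 5 holds z when M halts.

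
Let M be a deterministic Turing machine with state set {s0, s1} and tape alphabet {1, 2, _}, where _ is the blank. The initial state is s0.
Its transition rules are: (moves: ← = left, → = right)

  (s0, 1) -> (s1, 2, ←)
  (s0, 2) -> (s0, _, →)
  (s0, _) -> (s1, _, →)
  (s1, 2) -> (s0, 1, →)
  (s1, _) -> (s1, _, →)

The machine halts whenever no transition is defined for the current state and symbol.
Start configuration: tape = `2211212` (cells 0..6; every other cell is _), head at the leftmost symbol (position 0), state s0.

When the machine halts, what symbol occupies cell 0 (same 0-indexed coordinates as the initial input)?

_

s0 | [2]211212   read 2 → write _, move →, go to s0
s0 | _[2]11212   read 2 → write _, move →, go to s0
s0 | __[1]1212   read 1 → write 2, move ←, go to s1
s1 | _[_]21212   read _ → write _, move →, go to s1
s1 | __[2]1212   read 2 → write 1, move →, go to s0
s0 | __1[1]212   read 1 → write 2, move ←, go to s1
s1 | __[1]2212
Cell 0 holds _ when M halts.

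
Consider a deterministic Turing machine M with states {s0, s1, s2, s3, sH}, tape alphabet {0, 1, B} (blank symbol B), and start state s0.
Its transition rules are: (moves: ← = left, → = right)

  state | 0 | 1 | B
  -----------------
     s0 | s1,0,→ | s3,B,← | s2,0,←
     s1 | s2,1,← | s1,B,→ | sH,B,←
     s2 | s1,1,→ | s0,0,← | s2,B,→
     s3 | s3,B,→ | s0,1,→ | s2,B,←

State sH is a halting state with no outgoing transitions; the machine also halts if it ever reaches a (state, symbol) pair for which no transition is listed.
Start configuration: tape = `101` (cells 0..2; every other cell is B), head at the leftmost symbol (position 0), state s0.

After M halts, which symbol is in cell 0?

B

state=s0 head=0 tape=BB[1]01B   (s0,1)→(s3,B,←)
state=s3 head=-1 tape=B[B]B01B   (s3,B)→(s2,B,←)
state=s2 head=-2 tape=[B]BB01B   (s2,B)→(s2,B,→)
state=s2 head=-1 tape=B[B]B01B   (s2,B)→(s2,B,→)
state=s2 head=0 tape=BB[B]01B   (s2,B)→(s2,B,→)
state=s2 head=1 tape=BBB[0]1B   (s2,0)→(s1,1,→)
state=s1 head=2 tape=BBB1[1]B   (s1,1)→(s1,B,→)
state=s1 head=3 tape=BBB1B[B]   (s1,B)→(sH,B,←)
state=sH head=2 tape=BBB1[B]B
Cell 0 holds B when M halts.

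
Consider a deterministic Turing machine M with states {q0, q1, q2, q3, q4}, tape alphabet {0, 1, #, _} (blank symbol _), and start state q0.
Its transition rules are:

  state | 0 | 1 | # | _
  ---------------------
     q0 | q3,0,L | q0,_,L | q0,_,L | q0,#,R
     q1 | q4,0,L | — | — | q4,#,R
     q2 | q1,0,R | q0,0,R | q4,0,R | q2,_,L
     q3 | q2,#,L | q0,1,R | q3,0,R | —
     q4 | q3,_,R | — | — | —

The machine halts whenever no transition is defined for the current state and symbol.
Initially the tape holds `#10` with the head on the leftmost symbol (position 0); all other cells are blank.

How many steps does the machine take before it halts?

14

q0 | __[#]10   read # → write _, move L, go to q0
q0 | _[_]_10   read _ → write #, move R, go to q0
q0 | _#[_]10   read _ → write #, move R, go to q0
q0 | _##[1]0   read 1 → write _, move L, go to q0
q0 | _#[#]_0   read # → write _, move L, go to q0
q0 | _[#]__0   read # → write _, move L, go to q0
q0 | [_]___0   read _ → write #, move R, go to q0
q0 | #[_]__0   read _ → write #, move R, go to q0
q0 | ##[_]_0   read _ → write #, move R, go to q0
q0 | ###[_]0   read _ → write #, move R, go to q0
q0 | ####[0]   read 0 → write 0, move L, go to q3
q3 | ###[#]0   read # → write 0, move R, go to q3
q3 | ###0[0]   read 0 → write #, move L, go to q2
q2 | ###[0]#   read 0 → write 0, move R, go to q1
q1 | ###0[#]
M halts after 14 transitions.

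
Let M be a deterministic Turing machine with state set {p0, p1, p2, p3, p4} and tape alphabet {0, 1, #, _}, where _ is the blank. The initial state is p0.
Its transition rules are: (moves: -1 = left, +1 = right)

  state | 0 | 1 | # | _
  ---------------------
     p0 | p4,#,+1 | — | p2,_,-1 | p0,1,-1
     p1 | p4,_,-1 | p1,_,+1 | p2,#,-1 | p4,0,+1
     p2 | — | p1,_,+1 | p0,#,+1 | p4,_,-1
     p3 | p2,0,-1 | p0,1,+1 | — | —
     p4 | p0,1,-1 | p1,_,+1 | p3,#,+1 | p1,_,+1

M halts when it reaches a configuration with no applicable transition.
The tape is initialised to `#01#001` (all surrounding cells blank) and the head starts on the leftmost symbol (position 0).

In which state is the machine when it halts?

p2

p0 | __[#]01#001   read # → write _, move -1, go to p2
p2 | _[_]_01#001   read _ → write _, move -1, go to p4
p4 | [_]__01#001   read _ → write _, move +1, go to p1
p1 | _[_]_01#001   read _ → write 0, move +1, go to p4
p4 | _0[_]01#001   read _ → write _, move +1, go to p1
p1 | _0_[0]1#001   read 0 → write _, move -1, go to p4
p4 | _0[_]_1#001   read _ → write _, move +1, go to p1
p1 | _0_[_]1#001   read _ → write 0, move +1, go to p4
p4 | _0_0[1]#001   read 1 → write _, move +1, go to p1
p1 | _0_0_[#]001   read # → write #, move -1, go to p2
p2 | _0_0[_]#001   read _ → write _, move -1, go to p4
p4 | _0_[0]_#001   read 0 → write 1, move -1, go to p0
p0 | _0[_]1_#001   read _ → write 1, move -1, go to p0
p0 | _[0]11_#001   read 0 → write #, move +1, go to p4
p4 | _#[1]1_#001   read 1 → write _, move +1, go to p1
p1 | _#_[1]_#001   read 1 → write _, move +1, go to p1
p1 | _#__[_]#001   read _ → write 0, move +1, go to p4
p4 | _#__0[#]001   read # → write #, move +1, go to p3
p3 | _#__0#[0]01   read 0 → write 0, move -1, go to p2
p2 | _#__0[#]001   read # → write #, move +1, go to p0
p0 | _#__0#[0]01   read 0 → write #, move +1, go to p4
p4 | _#__0##[0]1   read 0 → write 1, move -1, go to p0
p0 | _#__0#[#]11   read # → write _, move -1, go to p2
p2 | _#__0[#]_11   read # → write #, move +1, go to p0
p0 | _#__0#[_]11   read _ → write 1, move -1, go to p0
p0 | _#__0[#]111   read # → write _, move -1, go to p2
p2 | _#__[0]_111
No transition is defined for (p2, 0); M halts in state p2.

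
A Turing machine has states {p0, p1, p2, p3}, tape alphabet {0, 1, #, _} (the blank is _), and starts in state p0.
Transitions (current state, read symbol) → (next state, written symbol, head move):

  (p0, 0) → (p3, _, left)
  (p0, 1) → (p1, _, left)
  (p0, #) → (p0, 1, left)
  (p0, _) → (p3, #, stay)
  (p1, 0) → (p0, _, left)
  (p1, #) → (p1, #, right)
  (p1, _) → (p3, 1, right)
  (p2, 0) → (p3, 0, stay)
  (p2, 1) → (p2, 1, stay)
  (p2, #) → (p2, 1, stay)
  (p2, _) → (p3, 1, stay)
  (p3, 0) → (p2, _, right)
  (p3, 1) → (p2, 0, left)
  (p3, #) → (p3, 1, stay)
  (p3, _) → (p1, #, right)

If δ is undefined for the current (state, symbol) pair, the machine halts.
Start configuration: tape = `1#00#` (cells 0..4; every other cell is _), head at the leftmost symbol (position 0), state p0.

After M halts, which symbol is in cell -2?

1

p0 | __[1]#00#   read 1 → write _, move left, go to p1
p1 | _[_]_#00#   read _ → write 1, move right, go to p3
p3 | _1[_]#00#   read _ → write #, move right, go to p1
p1 | _1#[#]00#   read # → write #, move right, go to p1
p1 | _1##[0]0#   read 0 → write _, move left, go to p0
p0 | _1#[#]_0#   read # → write 1, move left, go to p0
p0 | _1[#]1_0#   read # → write 1, move left, go to p0
p0 | _[1]11_0#   read 1 → write _, move left, go to p1
p1 | [_]_11_0#   read _ → write 1, move right, go to p3
p3 | 1[_]11_0#   read _ → write #, move right, go to p1
p1 | 1#[1]1_0#
Cell -2 holds 1 when M halts.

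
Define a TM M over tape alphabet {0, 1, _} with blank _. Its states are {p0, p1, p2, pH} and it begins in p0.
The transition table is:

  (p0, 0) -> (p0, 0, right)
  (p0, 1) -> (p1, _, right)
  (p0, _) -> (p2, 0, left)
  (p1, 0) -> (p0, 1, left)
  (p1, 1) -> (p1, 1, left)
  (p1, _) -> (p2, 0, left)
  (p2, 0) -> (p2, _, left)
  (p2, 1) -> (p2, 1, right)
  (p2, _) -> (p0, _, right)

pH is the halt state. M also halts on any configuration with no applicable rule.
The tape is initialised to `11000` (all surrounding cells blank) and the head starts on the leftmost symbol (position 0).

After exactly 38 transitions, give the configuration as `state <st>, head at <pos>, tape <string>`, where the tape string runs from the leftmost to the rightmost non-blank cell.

state p0, head at 0, tape 01

p0 | _[1]1000   read 1 → write _, move right, go to p1
p1 | __[1]000   read 1 → write 1, move left, go to p1
p1 | _[_]1000   read _ → write 0, move left, go to p2
p2 | [_]01000   read _ → write _, move right, go to p0
p0 | _[0]1000   read 0 → write 0, move right, go to p0
p0 | _0[1]000   read 1 → write _, move right, go to p1
p1 | _0_[0]00   read 0 → write 1, move left, go to p0
p0 | _0[_]100   read _ → write 0, move left, go to p2
p2 | _[0]0100   read 0 → write _, move left, go to p2
p2 | [_]_0100   read _ → write _, move right, go to p0
p0 | _[_]0100   read _ → write 0, move left, go to p2
p2 | [_]00100   read _ → write _, move right, go to p0
p0 | _[0]0100   read 0 → write 0, move right, go to p0
p0 | _0[0]100   read 0 → write 0, move right, go to p0
p0 | _00[1]00   read 1 → write _, move right, go to p1
p1 | _00_[0]0   read 0 → write 1, move left, go to p0
p0 | _00[_]10   read _ → write 0, move left, go to p2
p2 | _0[0]010   read 0 → write _, move left, go to p2
p2 | _[0]_010   read 0 → write _, move left, go to p2
p2 | [_]__010   read _ → write _, move right, go to p0
p0 | _[_]_010   read _ → write 0, move left, go to p2
p2 | [_]0_010   read _ → write _, move right, go to p0
p0 | _[0]_010   read 0 → write 0, move right, go to p0
p0 | _0[_]010   read _ → write 0, move left, go to p2
p2 | _[0]0010   read 0 → write _, move left, go to p2
p2 | [_]_0010   read _ → write _, move right, go to p0
p0 | _[_]0010   read _ → write 0, move left, go to p2
p2 | [_]00010   read _ → write _, move right, go to p0
p0 | _[0]0010   read 0 → write 0, move right, go to p0
p0 | _0[0]010   read 0 → write 0, move right, go to p0
p0 | _00[0]10   read 0 → write 0, move right, go to p0
p0 | _000[1]0   read 1 → write _, move right, go to p1
p1 | _000_[0]   read 0 → write 1, move left, go to p0
p0 | _000[_]1   read _ → write 0, move left, go to p2
p2 | _00[0]01   read 0 → write _, move left, go to p2
p2 | _0[0]_01   read 0 → write _, move left, go to p2
p2 | _[0]__01   read 0 → write _, move left, go to p2
p2 | [_]___01   read _ → write _, move right, go to p0
p0 | _[_]__01
After 38 steps: state p0, head at 0, tape 01.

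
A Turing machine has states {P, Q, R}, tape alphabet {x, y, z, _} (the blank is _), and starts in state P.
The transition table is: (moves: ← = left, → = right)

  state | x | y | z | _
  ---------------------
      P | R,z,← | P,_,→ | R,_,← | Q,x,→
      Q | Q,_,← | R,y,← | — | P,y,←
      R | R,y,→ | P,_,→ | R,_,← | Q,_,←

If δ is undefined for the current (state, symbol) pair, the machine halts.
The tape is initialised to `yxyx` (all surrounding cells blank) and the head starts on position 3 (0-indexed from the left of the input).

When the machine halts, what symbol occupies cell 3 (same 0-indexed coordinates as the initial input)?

_

P | ______yxy[x]   read x → write z, move ←, go to R
R | ______yx[y]z   read y → write _, move →, go to P
P | ______yx_[z]   read z → write _, move ←, go to R
R | ______yx[_]_   read _ → write _, move ←, go to Q
Q | ______y[x]__   read x → write _, move ←, go to Q
Q | ______[y]___   read y → write y, move ←, go to R
R | _____[_]y___   read _ → write _, move ←, go to Q
Q | ____[_]_y___   read _ → write y, move ←, go to P
P | ___[_]y_y___   read _ → write x, move →, go to Q
Q | ___x[y]_y___   read y → write y, move ←, go to R
R | ___[x]y_y___   read x → write y, move →, go to R
R | ___y[y]_y___   read y → write _, move →, go to P
P | ___y_[_]y___   read _ → write x, move →, go to Q
Q | ___y_x[y]___   read y → write y, move ←, go to R
R | ___y_[x]y___   read x → write y, move →, go to R
R | ___y_y[y]___   read y → write _, move →, go to P
P | ___y_y_[_]__   read _ → write x, move →, go to Q
Q | ___y_y_x[_]_   read _ → write y, move ←, go to P
P | ___y_y_[x]y_   read x → write z, move ←, go to R
R | ___y_y[_]zy_   read _ → write _, move ←, go to Q
Q | ___y_[y]_zy_   read y → write y, move ←, go to R
R | ___y[_]y_zy_   read _ → write _, move ←, go to Q
Q | ___[y]_y_zy_   read y → write y, move ←, go to R
R | __[_]y_y_zy_   read _ → write _, move ←, go to Q
Q | _[_]_y_y_zy_   read _ → write y, move ←, go to P
P | [_]y_y_y_zy_   read _ → write x, move →, go to Q
Q | x[y]_y_y_zy_   read y → write y, move ←, go to R
R | [x]y_y_y_zy_   read x → write y, move →, go to R
R | y[y]_y_y_zy_   read y → write _, move →, go to P
P | y_[_]y_y_zy_   read _ → write x, move →, go to Q
Q | y_x[y]_y_zy_   read y → write y, move ←, go to R
R | y_[x]y_y_zy_   read x → write y, move →, go to R
R | y_y[y]_y_zy_   read y → write _, move →, go to P
P | y_y_[_]y_zy_   read _ → write x, move →, go to Q
Q | y_y_x[y]_zy_   read y → write y, move ←, go to R
R | y_y_[x]y_zy_   read x → write y, move →, go to R
R | y_y_y[y]_zy_   read y → write _, move →, go to P
P | y_y_y_[_]zy_   read _ → write x, move →, go to Q
Q | y_y_y_x[z]y_
Cell 3 holds _ when M halts.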